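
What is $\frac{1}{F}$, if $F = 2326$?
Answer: $\frac{1}{2326} \approx 0.00042992$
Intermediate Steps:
$\frac{1}{F} = \frac{1}{2326}$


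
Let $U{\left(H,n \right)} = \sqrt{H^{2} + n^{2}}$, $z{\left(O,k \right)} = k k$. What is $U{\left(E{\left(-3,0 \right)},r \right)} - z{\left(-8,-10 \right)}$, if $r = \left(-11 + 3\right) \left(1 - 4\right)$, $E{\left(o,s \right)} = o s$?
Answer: $-76$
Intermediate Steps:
$r = 24$ ($r = \left(-8\right) \left(-3\right) = 24$)
$z{\left(O,k \right)} = k^{2}$
$U{\left(E{\left(-3,0 \right)},r \right)} - z{\left(-8,-10 \right)} = \sqrt{\left(\left(-3\right) 0\right)^{2} + 24^{2}} - \left(-10\right)^{2} = \sqrt{0^{2} + 576} - 100 = \sqrt{0 + 576} - 100 = \sqrt{576} - 100 = 24 - 100 = -76$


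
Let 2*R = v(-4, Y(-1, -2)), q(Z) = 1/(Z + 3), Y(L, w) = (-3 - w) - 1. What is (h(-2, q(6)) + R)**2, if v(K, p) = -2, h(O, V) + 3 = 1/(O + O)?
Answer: 289/16 ≈ 18.063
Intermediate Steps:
Y(L, w) = -4 - w
q(Z) = 1/(3 + Z)
h(O, V) = -3 + 1/(2*O) (h(O, V) = -3 + 1/(O + O) = -3 + 1/(2*O))
R = -1 (R = (1/2)*(-2) = -1)
(h(-2, q(6)) + R)**2 = ((-3 + (1/2)/(-2)) - 1)**2 = ((-3 + (1/2)*(-1/2)) - 1)**2 = ((-3 - 1/4) - 1)**2 = (-13/4 - 1)**2 = (-17/4)**2 = 289/16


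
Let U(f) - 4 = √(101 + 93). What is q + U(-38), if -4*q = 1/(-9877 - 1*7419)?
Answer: 276737/69184 + √194 ≈ 17.928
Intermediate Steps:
U(f) = 4 + √194 (U(f) = 4 + √(101 + 93) = 4 + √194)
q = 1/69184 (q = -1/(4*(-9877 - 1*7419)) = -1/(4*(-9877 - 7419)) = -¼/(-17296) = -¼*(-1/17296) = 1/69184 ≈ 1.4454e-5)
q + U(-38) = 1/69184 + (4 + √194) = 276737/69184 + √194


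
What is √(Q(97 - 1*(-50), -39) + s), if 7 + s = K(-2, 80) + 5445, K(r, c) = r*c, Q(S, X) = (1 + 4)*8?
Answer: √5318 ≈ 72.925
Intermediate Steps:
Q(S, X) = 40 (Q(S, X) = 5*8 = 40)
K(r, c) = c*r
s = 5278 (s = -7 + (80*(-2) + 5445) = -7 + (-160 + 5445) = -7 + 5285 = 5278)
√(Q(97 - 1*(-50), -39) + s) = √(40 + 5278) = √5318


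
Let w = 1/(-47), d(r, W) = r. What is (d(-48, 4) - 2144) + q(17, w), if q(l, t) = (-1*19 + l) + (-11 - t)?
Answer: -103634/47 ≈ -2205.0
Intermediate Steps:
w = -1/47 ≈ -0.021277
q(l, t) = -30 + l - t (q(l, t) = (-19 + l) + (-11 - t) = -30 + l - t)
(d(-48, 4) - 2144) + q(17, w) = (-48 - 2144) + (-30 + 17 - 1*(-1/47)) = -2192 + (-30 + 17 + 1/47) = -2192 - 610/47 = -103634/47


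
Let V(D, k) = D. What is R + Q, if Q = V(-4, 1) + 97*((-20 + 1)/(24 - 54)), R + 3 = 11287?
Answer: 340243/30 ≈ 11341.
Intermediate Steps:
R = 11284 (R = -3 + 11287 = 11284)
Q = 1723/30 (Q = -4 + 97*((-20 + 1)/(24 - 54)) = -4 + 97*(-19/(-30)) = -4 + 97*(-19*(-1/30)) = -4 + 97*(19/30) = -4 + 1843/30 = 1723/30 ≈ 57.433)
R + Q = 11284 + 1723/30 = 340243/30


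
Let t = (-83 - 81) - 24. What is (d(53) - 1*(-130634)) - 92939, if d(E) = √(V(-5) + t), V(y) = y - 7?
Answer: 37695 + 10*I*√2 ≈ 37695.0 + 14.142*I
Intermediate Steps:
V(y) = -7 + y
t = -188 (t = -164 - 24 = -188)
d(E) = 10*I*√2 (d(E) = √((-7 - 5) - 188) = √(-12 - 188) = √(-200) = 10*I*√2)
(d(53) - 1*(-130634)) - 92939 = (10*I*√2 - 1*(-130634)) - 92939 = (10*I*√2 + 130634) - 92939 = (130634 + 10*I*√2) - 92939 = 37695 + 10*I*√2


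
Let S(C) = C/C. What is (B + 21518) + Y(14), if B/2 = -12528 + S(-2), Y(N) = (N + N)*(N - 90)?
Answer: -5664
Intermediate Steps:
S(C) = 1
Y(N) = 2*N*(-90 + N) (Y(N) = (2*N)*(-90 + N) = 2*N*(-90 + N))
B = -25054 (B = 2*(-12528 + 1) = 2*(-12527) = -25054)
(B + 21518) + Y(14) = (-25054 + 21518) + 2*14*(-90 + 14) = -3536 + 2*14*(-76) = -3536 - 2128 = -5664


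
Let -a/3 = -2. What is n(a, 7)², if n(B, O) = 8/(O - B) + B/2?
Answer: 121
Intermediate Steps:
a = 6 (a = -3*(-2) = 6)
n(B, O) = B/2 + 8/(O - B) (n(B, O) = 8/(O - B) + B*(½) = 8/(O - B) + B/2 = B/2 + 8/(O - B))
n(a, 7)² = ((-16 + 6² - 1*6*7)/(2*(6 - 1*7)))² = ((-16 + 36 - 42)/(2*(6 - 7)))² = ((½)*(-22)/(-1))² = ((½)*(-1)*(-22))² = 11² = 121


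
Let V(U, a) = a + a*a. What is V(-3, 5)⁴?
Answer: 810000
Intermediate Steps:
V(U, a) = a + a²
V(-3, 5)⁴ = (5*(1 + 5))⁴ = (5*6)⁴ = 30⁴ = 810000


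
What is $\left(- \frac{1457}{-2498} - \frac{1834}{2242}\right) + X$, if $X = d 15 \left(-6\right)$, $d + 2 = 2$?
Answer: $- \frac{657369}{2800258} \approx -0.23475$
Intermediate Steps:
$d = 0$ ($d = -2 + 2 = 0$)
$X = 0$ ($X = 0 \cdot 15 \left(-6\right) = 0 \left(-6\right) = 0$)
$\left(- \frac{1457}{-2498} - \frac{1834}{2242}\right) + X = \left(- \frac{1457}{-2498} - \frac{1834}{2242}\right) + 0 = \left(\left(-1457\right) \left(- \frac{1}{2498}\right) - \frac{917}{1121}\right) + 0 = \left(\frac{1457}{2498} - \frac{917}{1121}\right) + 0 = - \frac{657369}{2800258} + 0 = - \frac{657369}{2800258}$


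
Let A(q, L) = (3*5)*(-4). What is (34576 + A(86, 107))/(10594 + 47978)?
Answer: 8629/14643 ≈ 0.58929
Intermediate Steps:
A(q, L) = -60 (A(q, L) = 15*(-4) = -60)
(34576 + A(86, 107))/(10594 + 47978) = (34576 - 60)/(10594 + 47978) = 34516/58572 = 34516*(1/58572) = 8629/14643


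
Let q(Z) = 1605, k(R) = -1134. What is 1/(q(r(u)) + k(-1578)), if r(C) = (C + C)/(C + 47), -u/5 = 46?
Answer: 1/471 ≈ 0.0021231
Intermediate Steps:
u = -230 (u = -5*46 = -230)
r(C) = 2*C/(47 + C) (r(C) = (2*C)/(47 + C) = 2*C/(47 + C))
1/(q(r(u)) + k(-1578)) = 1/(1605 - 1134) = 1/471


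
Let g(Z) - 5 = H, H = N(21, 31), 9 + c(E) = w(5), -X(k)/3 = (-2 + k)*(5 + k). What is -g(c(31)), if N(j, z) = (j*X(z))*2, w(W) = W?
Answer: 131539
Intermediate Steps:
X(k) = -3*(-2 + k)*(5 + k)
c(E) = -4 (c(E) = -9 + 5 = -4)
N(j, z) = 2*j*(30 - 9*z - 3*z²) (N(j, z) = (j*(30 - 9*z - 3*z²))*2 = 2*j*(30 - 9*z - 3*z²))
H = -131544 (H = 6*21*(10 - 1*31² - 3*31) = 6*21*(10 - 1*961 - 93) = 6*21*(10 - 961 - 93) = 6*21*(-1044) = -131544)
g(Z) = -131539 (g(Z) = 5 - 131544 = -131539)
-g(c(31)) = -1*(-131539) = 131539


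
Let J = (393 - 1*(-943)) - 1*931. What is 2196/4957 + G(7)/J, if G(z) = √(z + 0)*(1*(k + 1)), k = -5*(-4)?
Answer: 2196/4957 + 7*√7/135 ≈ 0.58020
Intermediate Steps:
k = 20
J = 405 (J = (393 + 943) - 931 = 1336 - 931 = 405)
G(z) = 21*√z (G(z) = √(z + 0)*(1*(20 + 1)) = √z*(1*21) = √z*21 = 21*√z)
2196/4957 + G(7)/J = 2196/4957 + (21*√7)/405 = 2196*(1/4957) + (21*√7)*(1/405) = 2196/4957 + 7*√7/135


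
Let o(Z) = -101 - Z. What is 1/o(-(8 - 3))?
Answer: -1/96 ≈ -0.010417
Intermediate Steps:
1/o(-(8 - 3)) = 1/(-101 - (-1)*(8 - 3)) = 1/(-101 - (-1)*5) = 1/(-101 - 1*(-5)) = 1/(-101 + 5) = 1/(-96) = -1/96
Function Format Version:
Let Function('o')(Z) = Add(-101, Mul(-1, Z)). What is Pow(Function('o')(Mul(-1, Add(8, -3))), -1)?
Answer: Rational(-1, 96) ≈ -0.010417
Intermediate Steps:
Pow(Function('o')(Mul(-1, Add(8, -3))), -1) = Pow(Add(-101, Mul(-1, Mul(-1, Add(8, -3)))), -1) = Pow(Add(-101, Mul(-1, Mul(-1, 5))), -1) = Pow(Add(-101, Mul(-1, -5)), -1) = Pow(Add(-101, 5), -1) = Pow(-96, -1) = Rational(-1, 96)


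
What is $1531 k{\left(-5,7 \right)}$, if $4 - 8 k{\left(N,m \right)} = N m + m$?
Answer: $6124$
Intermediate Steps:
$k{\left(N,m \right)} = \frac{1}{2} - \frac{m}{8} - \frac{N m}{8}$ ($k{\left(N,m \right)} = \frac{1}{2} - \frac{N m + m}{8} = \frac{1}{2} - \frac{m + N m}{8} = \frac{1}{2} - \left(\frac{m}{8} + \frac{N m}{8}\right) = \frac{1}{2} - \frac{m}{8} - \frac{N m}{8}$)
$1531 k{\left(-5,7 \right)} = 1531 \left(\frac{1}{2} - \frac{7}{8} - \left(- \frac{5}{8}\right) 7\right) = 1531 \left(\frac{1}{2} - \frac{7}{8} + \frac{35}{8}\right) = 1531 \cdot 4 = 6124$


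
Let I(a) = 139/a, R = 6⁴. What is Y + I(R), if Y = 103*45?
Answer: 6007099/1296 ≈ 4635.1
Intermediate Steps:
R = 1296
Y = 4635
Y + I(R) = 4635 + 139/1296 = 6007099/1296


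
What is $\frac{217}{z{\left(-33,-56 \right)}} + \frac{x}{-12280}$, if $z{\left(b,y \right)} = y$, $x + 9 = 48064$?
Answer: $- \frac{2391}{307} \approx -7.7883$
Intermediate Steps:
$x = 48055$ ($x = -9 + 48064 = 48055$)
$\frac{217}{z{\left(-33,-56 \right)}} + \frac{x}{-12280} = \frac{217}{-56} + \frac{48055}{-12280} = 217 \left(- \frac{1}{56}\right) + 48055 \left(- \frac{1}{12280}\right) = - \frac{31}{8} - \frac{9611}{2456} = - \frac{2391}{307}$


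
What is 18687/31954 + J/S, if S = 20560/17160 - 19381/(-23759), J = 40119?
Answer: 13066928924202411/655906177550 ≈ 19922.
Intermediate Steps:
S = 20526575/10192611 (S = 20560*(1/17160) - 19381*(-1/23759) = 514/429 + 19381/23759 = 20526575/10192611 ≈ 2.0139)
18687/31954 + J/S = 18687/31954 + 40119/(20526575/10192611) = 18687*(1/31954) + 40119*(10192611/20526575) = 18687/31954 + 408917360709/20526575 = 13066928924202411/655906177550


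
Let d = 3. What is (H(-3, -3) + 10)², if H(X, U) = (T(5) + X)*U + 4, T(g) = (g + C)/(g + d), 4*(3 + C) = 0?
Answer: 7921/16 ≈ 495.06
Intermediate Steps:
C = -3 (C = -3 + (¼)*0 = -3 + 0 = -3)
T(g) = (-3 + g)/(3 + g) (T(g) = (g - 3)/(g + 3) = (-3 + g)/(3 + g))
H(X, U) = 4 + U*(¼ + X) (H(X, U) = ((-3 + 5)/(3 + 5) + X)*U + 4 = (2/8 + X)*U + 4 = ((⅛)*2 + X)*U + 4 = (¼ + X)*U + 4 = U*(¼ + X) + 4 = 4 + U*(¼ + X))
(H(-3, -3) + 10)² = ((4 + (¼)*(-3) - 3*(-3)) + 10)² = ((4 - ¾ + 9) + 10)² = (49/4 + 10)² = (89/4)² = 7921/16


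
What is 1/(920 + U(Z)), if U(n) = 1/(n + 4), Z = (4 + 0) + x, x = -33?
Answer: 25/22999 ≈ 0.0010870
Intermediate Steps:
Z = -29 (Z = (4 + 0) - 33 = 4 - 33 = -29)
U(n) = 1/(4 + n)
1/(920 + U(Z)) = 1/(920 + 1/(4 - 29)) = 1/(920 + 1/(-25)) = 1/(920 - 1/25) = 1/(22999/25) = 25/22999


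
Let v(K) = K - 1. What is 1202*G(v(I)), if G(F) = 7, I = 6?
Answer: 8414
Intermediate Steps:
v(K) = -1 + K
1202*G(v(I)) = 1202*7 = 8414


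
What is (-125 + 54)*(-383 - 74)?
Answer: 32447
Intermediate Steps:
(-125 + 54)*(-383 - 74) = -71*(-457) = 32447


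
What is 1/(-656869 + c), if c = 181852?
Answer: -1/475017 ≈ -2.1052e-6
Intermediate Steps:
1/(-656869 + c) = 1/(-656869 + 181852) = 1/(-475017) = -1/475017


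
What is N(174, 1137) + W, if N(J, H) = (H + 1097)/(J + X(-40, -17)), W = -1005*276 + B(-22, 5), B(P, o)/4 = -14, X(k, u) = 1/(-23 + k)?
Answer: -3040835254/10961 ≈ -2.7742e+5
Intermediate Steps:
B(P, o) = -56 (B(P, o) = 4*(-14) = -56)
W = -277436 (W = -1005*276 - 56 = -277380 - 56 = -277436)
N(J, H) = (1097 + H)/(-1/63 + J) (N(J, H) = (H + 1097)/(J + 1/(-23 - 40)) = (1097 + H)/(J + 1/(-63)) = (1097 + H)/(J - 1/63) = (1097 + H)/(-1/63 + J))
N(174, 1137) + W = 63*(1097 + 1137)/(-1 + 63*174) - 277436 = 63*2234/(-1 + 10962) - 277436 = 63*2234/10961 - 277436 = 63*(1/10961)*2234 - 277436 = 140742/10961 - 277436 = -3040835254/10961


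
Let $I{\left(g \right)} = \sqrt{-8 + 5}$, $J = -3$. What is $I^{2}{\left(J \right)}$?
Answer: $-3$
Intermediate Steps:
$I{\left(g \right)} = i \sqrt{3}$ ($I{\left(g \right)} = \sqrt{-3} = i \sqrt{3}$)
$I^{2}{\left(J \right)} = \left(i \sqrt{3}\right)^{2} = -3$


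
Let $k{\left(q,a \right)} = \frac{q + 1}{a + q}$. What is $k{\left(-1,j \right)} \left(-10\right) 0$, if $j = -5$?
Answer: $0$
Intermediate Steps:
$k{\left(q,a \right)} = \frac{1 + q}{a + q}$
$k{\left(-1,j \right)} \left(-10\right) 0 = \frac{1 - 1}{-5 - 1} \left(-10\right) 0 = \frac{1}{-6} \cdot 0 \left(-10\right) 0 = \left(- \frac{1}{6}\right) 0 \left(-10\right) 0 = 0 \left(-10\right) 0 = 0 \cdot 0 = 0$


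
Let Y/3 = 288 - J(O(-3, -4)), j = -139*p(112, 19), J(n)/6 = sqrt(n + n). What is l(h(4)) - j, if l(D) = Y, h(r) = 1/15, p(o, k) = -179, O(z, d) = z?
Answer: -24017 - 18*I*sqrt(6) ≈ -24017.0 - 44.091*I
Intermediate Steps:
J(n) = 6*sqrt(2)*sqrt(n) (J(n) = 6*sqrt(n + n) = 6*sqrt(2*n) = 6*(sqrt(2)*sqrt(n)) = 6*sqrt(2)*sqrt(n))
j = 24881 (j = -139*(-179) = 24881)
Y = 864 - 18*I*sqrt(6) (Y = 3*(288 - 6*sqrt(2)*sqrt(-3)) = 3*(288 - 6*sqrt(2)*I*sqrt(3)) = 3*(288 - 6*I*sqrt(6)) = 864 - 18*I*sqrt(6) ≈ 864.0 - 44.091*I)
h(r) = 1/15
l(D) = 864 - 18*I*sqrt(6)
l(h(4)) - j = (864 - 18*I*sqrt(6)) - 1*24881 = (864 - 18*I*sqrt(6)) - 24881 = -24017 - 18*I*sqrt(6)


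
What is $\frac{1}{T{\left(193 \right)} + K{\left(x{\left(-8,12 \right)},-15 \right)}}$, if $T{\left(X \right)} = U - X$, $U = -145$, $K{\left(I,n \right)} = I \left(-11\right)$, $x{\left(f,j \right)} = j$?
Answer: $- \frac{1}{470} \approx -0.0021277$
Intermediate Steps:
$K{\left(I,n \right)} = - 11 I$
$T{\left(X \right)} = -145 - X$
$\frac{1}{T{\left(193 \right)} + K{\left(x{\left(-8,12 \right)},-15 \right)}} = \frac{1}{\left(-145 - 193\right) - 132} = \frac{1}{-338 - 132} = \frac{1}{-470} = - \frac{1}{470}$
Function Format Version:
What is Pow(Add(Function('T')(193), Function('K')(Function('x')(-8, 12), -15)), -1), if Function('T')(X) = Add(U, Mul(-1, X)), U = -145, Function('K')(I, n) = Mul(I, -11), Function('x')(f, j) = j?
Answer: Rational(-1, 470) ≈ -0.0021277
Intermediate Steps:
Function('K')(I, n) = Mul(-11, I)
Function('T')(X) = Add(-145, Mul(-1, X))
Pow(Add(Function('T')(193), Function('K')(Function('x')(-8, 12), -15)), -1) = Pow(Add(Add(-145, Mul(-1, 193)), Mul(-11, 12)), -1) = Pow(Add(Add(-145, -193), -132), -1) = Pow(Add(-338, -132), -1) = Pow(-470, -1) = Rational(-1, 470)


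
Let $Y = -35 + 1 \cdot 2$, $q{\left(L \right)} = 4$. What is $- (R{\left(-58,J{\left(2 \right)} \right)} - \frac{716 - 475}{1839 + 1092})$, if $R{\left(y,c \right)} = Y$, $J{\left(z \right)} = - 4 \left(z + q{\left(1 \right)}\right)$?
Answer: $\frac{96964}{2931} \approx 33.082$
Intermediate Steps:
$J{\left(z \right)} = -16 - 4 z$ ($J{\left(z \right)} = - 4 \left(z + 4\right) = - 4 \left(4 + z\right) = -16 - 4 z$)
$Y = -33$ ($Y = -35 + 2 = -33$)
$R{\left(y,c \right)} = -33$
$- (R{\left(-58,J{\left(2 \right)} \right)} - \frac{716 - 475}{1839 + 1092}) = - (-33 - \frac{716 - 475}{1839 + 1092}) = - (-33 - \frac{241}{2931}) = \left(-1\right) \left(- \frac{96964}{2931}\right) = \frac{96964}{2931}$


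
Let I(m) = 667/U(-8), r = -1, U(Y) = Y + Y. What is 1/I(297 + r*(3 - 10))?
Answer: -16/667 ≈ -0.023988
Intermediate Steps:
U(Y) = 2*Y
I(m) = -667/16 (I(m) = 667/((2*(-8))) = 667/(-16) = 667*(-1/16) = -667/16)
1/I(297 + r*(3 - 10)) = 1/(-667/16) = -16/667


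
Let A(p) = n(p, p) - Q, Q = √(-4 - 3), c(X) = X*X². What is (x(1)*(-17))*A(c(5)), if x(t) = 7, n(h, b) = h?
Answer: -14875 + 119*I*√7 ≈ -14875.0 + 314.84*I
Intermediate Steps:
c(X) = X³
Q = I*√7 (Q = √(-7) = I*√7 ≈ 2.6458*I)
A(p) = p - I*√7
(x(1)*(-17))*A(c(5)) = (7*(-17))*(5³ - I*√7) = -119*(125 - I*√7) = -14875 + 119*I*√7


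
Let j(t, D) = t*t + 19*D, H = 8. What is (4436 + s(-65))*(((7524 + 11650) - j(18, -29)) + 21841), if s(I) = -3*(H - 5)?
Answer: 182578334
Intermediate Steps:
j(t, D) = t² + 19*D
s(I) = -9 (s(I) = -3*(8 - 5) = -3*3 = -9)
(4436 + s(-65))*(((7524 + 11650) - j(18, -29)) + 21841) = (4436 - 9)*(((7524 + 11650) - (18² + 19*(-29))) + 21841) = 4427*((19174 - (324 - 551)) + 21841) = 4427*((19174 - 1*(-227)) + 21841) = 4427*((19174 + 227) + 21841) = 4427*(19401 + 21841) = 4427*41242 = 182578334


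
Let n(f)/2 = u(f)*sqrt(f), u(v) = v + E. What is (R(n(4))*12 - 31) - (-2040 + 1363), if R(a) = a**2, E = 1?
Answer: 5446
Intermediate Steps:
u(v) = 1 + v (u(v) = v + 1 = 1 + v)
n(f) = 2*sqrt(f)*(1 + f) (n(f) = 2*((1 + f)*sqrt(f)) = 2*(sqrt(f)*(1 + f)) = 2*sqrt(f)*(1 + f))
(R(n(4))*12 - 31) - (-2040 + 1363) = ((2*sqrt(4)*(1 + 4))**2*12 - 31) - (-2040 + 1363) = ((2*2*5)**2*12 - 31) - 1*(-677) = (20**2*12 - 31) + 677 = (400*12 - 31) + 677 = (4800 - 31) + 677 = 4769 + 677 = 5446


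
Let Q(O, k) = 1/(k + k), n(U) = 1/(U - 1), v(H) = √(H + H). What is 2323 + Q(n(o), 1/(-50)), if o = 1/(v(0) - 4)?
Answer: 2298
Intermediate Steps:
v(H) = √2*√H (v(H) = √(2*H) = √2*√H)
o = -¼ (o = 1/(√2*√0 - 4) = 1/(√2*0 - 4) = 1/(0 - 4) = 1/(-4) = -¼ ≈ -0.25000)
n(U) = 1/(-1 + U)
Q(O, k) = 1/(2*k)
2323 + Q(n(o), 1/(-50)) = 2323 + 1/(2*(1/(-50))) = 2323 + 1/(2*(-1/50)) = 2323 + (½)*(-50) = 2323 - 25 = 2298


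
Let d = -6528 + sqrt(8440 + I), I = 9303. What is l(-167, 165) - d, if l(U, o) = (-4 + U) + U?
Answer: 6190 - sqrt(17743) ≈ 6056.8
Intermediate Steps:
l(U, o) = -4 + 2*U
d = -6528 + sqrt(17743) (d = -6528 + sqrt(8440 + 9303) = -6528 + sqrt(17743) ≈ -6394.8)
l(-167, 165) - d = (-4 + 2*(-167)) - (-6528 + sqrt(17743)) = (-4 - 334) + (6528 - sqrt(17743)) = -338 + (6528 - sqrt(17743)) = 6190 - sqrt(17743)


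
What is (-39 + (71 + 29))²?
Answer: 3721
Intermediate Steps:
(-39 + (71 + 29))² = (-39 + 100)² = 61² = 3721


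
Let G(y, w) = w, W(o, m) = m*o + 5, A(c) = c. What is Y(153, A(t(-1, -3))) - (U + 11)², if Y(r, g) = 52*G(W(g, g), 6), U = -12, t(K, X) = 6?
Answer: 311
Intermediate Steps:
W(o, m) = 5 + m*o
Y(r, g) = 312 (Y(r, g) = 52*6 = 312)
Y(153, A(t(-1, -3))) - (U + 11)² = 312 - (-12 + 11)² = 312 - 1*(-1)² = 312 - 1*1 = 312 - 1 = 311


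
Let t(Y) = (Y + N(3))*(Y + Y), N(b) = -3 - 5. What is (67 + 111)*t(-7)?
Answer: 37380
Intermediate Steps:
N(b) = -8
t(Y) = 2*Y*(-8 + Y) (t(Y) = (Y - 8)*(Y + Y) = (-8 + Y)*(2*Y) = 2*Y*(-8 + Y))
(67 + 111)*t(-7) = (67 + 111)*(2*(-7)*(-8 - 7)) = 178*(2*(-7)*(-15)) = 178*210 = 37380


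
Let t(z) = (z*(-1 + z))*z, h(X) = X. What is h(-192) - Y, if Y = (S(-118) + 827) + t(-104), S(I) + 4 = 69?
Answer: 1134596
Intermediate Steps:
S(I) = 65 (S(I) = -4 + 69 = 65)
t(z) = z²*(-1 + z)
Y = -1134788 (Y = (65 + 827) + (-104)²*(-1 - 104) = 892 + 10816*(-105) = 892 - 1135680 = -1134788)
h(-192) - Y = -192 - 1*(-1134788) = -192 + 1134788 = 1134596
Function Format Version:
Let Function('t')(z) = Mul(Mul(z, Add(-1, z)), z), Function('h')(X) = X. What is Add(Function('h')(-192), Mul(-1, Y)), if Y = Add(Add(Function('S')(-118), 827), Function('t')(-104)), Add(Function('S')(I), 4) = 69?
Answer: 1134596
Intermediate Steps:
Function('S')(I) = 65 (Function('S')(I) = Add(-4, 69) = 65)
Function('t')(z) = Mul(Pow(z, 2), Add(-1, z))
Y = -1134788 (Y = Add(Add(65, 827), Mul(Pow(-104, 2), Add(-1, -104))) = Add(892, Mul(10816, -105)) = Add(892, -1135680) = -1134788)
Add(Function('h')(-192), Mul(-1, Y)) = Add(-192, Mul(-1, -1134788)) = Add(-192, 1134788) = 1134596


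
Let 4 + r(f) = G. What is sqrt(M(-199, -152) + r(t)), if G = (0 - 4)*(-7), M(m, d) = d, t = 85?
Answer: 8*I*sqrt(2) ≈ 11.314*I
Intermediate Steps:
G = 28 (G = -4*(-7) = 28)
r(f) = 24 (r(f) = -4 + 28 = 24)
sqrt(M(-199, -152) + r(t)) = sqrt(-152 + 24) = sqrt(-128) = 8*I*sqrt(2)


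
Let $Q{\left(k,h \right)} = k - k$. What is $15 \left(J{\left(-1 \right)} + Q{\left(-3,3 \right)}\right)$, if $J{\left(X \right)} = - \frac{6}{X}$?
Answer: $90$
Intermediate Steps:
$Q{\left(k,h \right)} = 0$
$15 \left(J{\left(-1 \right)} + Q{\left(-3,3 \right)}\right) = 15 \left(- \frac{6}{-1} + 0\right) = 15 \left(\left(-6\right) \left(-1\right) + 0\right) = 15 \left(6 + 0\right) = 15 \cdot 6 = 90$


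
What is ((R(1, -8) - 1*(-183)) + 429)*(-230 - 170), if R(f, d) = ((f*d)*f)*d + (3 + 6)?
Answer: -274000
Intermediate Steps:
R(f, d) = 9 + d**2*f**2 (R(f, d) = ((d*f)*f)*d + 9 = (d*f**2)*d + 9 = d**2*f**2 + 9 = 9 + d**2*f**2)
((R(1, -8) - 1*(-183)) + 429)*(-230 - 170) = (((9 + (-8)**2*1**2) - 1*(-183)) + 429)*(-230 - 170) = (((9 + 64*1) + 183) + 429)*(-400) = (((9 + 64) + 183) + 429)*(-400) = ((73 + 183) + 429)*(-400) = (256 + 429)*(-400) = 685*(-400) = -274000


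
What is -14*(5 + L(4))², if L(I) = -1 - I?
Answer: 0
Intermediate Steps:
-14*(5 + L(4))² = -14*(5 + (-1 - 1*4))² = -14*(5 + (-1 - 4))² = -14*(5 - 5)² = -14*0² = -14*0 = 0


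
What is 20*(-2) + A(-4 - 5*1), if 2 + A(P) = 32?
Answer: -10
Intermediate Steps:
A(P) = 30 (A(P) = -2 + 32 = 30)
20*(-2) + A(-4 - 5*1) = 20*(-2) + 30 = -40 + 30 = -10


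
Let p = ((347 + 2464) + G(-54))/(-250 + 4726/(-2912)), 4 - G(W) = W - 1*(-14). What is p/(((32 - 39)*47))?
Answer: 593840/17219061 ≈ 0.034487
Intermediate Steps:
G(W) = -10 - W (G(W) = 4 - (W - 1*(-14)) = 4 - (W + 14) = 4 - (14 + W) = 4 + (-14 - W) = -10 - W)
p = -4156880/366363 (p = ((347 + 2464) + (-10 - 1*(-54)))/(-250 + 4726/(-2912)) = (2811 + (-10 + 54))/(-250 + 4726*(-1/2912)) = (2811 + 44)/(-250 - 2363/1456) = 2855/(-366363/1456) = 2855*(-1456/366363) = -4156880/366363 ≈ -11.346)
p/(((32 - 39)*47)) = -4156880*1/(47*(32 - 39))/366363 = -4156880/(366363*((-7*47))) = -4156880/366363/(-329) = -4156880/366363*(-1/329) = 593840/17219061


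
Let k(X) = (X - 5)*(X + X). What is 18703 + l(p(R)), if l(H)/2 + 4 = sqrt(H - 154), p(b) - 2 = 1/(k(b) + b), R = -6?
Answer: 18695 + I*sqrt(268114)/21 ≈ 18695.0 + 24.657*I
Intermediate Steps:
k(X) = 2*X*(-5 + X) (k(X) = (-5 + X)*(2*X) = 2*X*(-5 + X))
p(b) = 2 + 1/(b + 2*b*(-5 + b)) (p(b) = 2 + 1/(2*b*(-5 + b) + b) = 2 + 1/(b + 2*b*(-5 + b)))
l(H) = -8 + 2*sqrt(-154 + H) (l(H) = -8 + 2*sqrt(H - 154) = -8 + 2*sqrt(-154 + H))
18703 + l(p(R)) = 18703 + (-8 + 2*sqrt(-154 + (1 - 18*(-6) + 4*(-6)**2)/((-6)*(-9 + 2*(-6))))) = 18703 + (-8 + 2*sqrt(-154 - (1 + 108 + 4*36)/(6*(-9 - 12)))) = 18703 + (-8 + 2*sqrt(-154 - 1/6*(1 + 108 + 144)/(-21))) = 18703 + (-8 + 2*sqrt(-154 - 1/6*(-1/21)*253)) = 18703 + (-8 + 2*sqrt(-154 + 253/126)) = 18703 + (-8 + 2*sqrt(-19151/126)) = 18703 + (-8 + 2*(I*sqrt(268114)/42)) = 18703 + (-8 + I*sqrt(268114)/21) = 18695 + I*sqrt(268114)/21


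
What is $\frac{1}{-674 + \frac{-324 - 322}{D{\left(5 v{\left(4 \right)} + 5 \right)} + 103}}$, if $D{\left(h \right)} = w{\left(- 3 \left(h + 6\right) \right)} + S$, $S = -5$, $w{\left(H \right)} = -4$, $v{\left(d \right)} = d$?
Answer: $- \frac{47}{32001} \approx -0.0014687$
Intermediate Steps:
$D{\left(h \right)} = -9$ ($D{\left(h \right)} = -4 - 5 = -9$)
$\frac{1}{-674 + \frac{-324 - 322}{D{\left(5 v{\left(4 \right)} + 5 \right)} + 103}} = \frac{1}{-674 + \frac{-324 - 322}{-9 + 103}} = \frac{1}{-674 - \frac{646}{94}} = \frac{1}{-674 - \frac{323}{47}} = \frac{1}{- \frac{32001}{47}} = - \frac{47}{32001}$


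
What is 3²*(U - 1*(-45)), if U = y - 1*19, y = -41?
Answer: -135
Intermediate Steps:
U = -60 (U = -41 - 1*19 = -41 - 19 = -60)
3²*(U - 1*(-45)) = 3²*(-60 - 1*(-45)) = 9*(-60 + 45) = 9*(-15) = -135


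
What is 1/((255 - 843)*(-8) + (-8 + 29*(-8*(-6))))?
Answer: 1/6088 ≈ 0.00016426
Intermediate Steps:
1/((255 - 843)*(-8) + (-8 + 29*(-8*(-6)))) = 1/(-588*(-8) + (-8 + 29*48)) = 1/(4704 + (-8 + 1392)) = 1/(4704 + 1384) = 1/6088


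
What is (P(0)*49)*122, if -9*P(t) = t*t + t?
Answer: 0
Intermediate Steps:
P(t) = -t/9 - t**2/9 (P(t) = -(t*t + t)/9 = -(t**2 + t)/9 = -(t + t**2)/9 = -t/9 - t**2/9)
(P(0)*49)*122 = (-1/9*0*(1 + 0)*49)*122 = (-1/9*0*1*49)*122 = (0*49)*122 = 0*122 = 0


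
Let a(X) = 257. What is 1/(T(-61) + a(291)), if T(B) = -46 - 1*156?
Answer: 1/55 ≈ 0.018182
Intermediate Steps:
T(B) = -202 (T(B) = -46 - 156 = -202)
1/(T(-61) + a(291)) = 1/(-202 + 257) = 1/55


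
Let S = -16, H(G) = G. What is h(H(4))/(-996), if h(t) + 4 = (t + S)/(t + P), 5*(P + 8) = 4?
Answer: 1/3984 ≈ 0.00025100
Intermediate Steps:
P = -36/5 (P = -8 + (⅕)*4 = -8 + ⅘ = -36/5 ≈ -7.2000)
h(t) = -4 + (-16 + t)/(-36/5 + t) (h(t) = -4 + (t - 16)/(t - 36/5) = -4 + (-16 + t)/(-36/5 + t))
h(H(4))/(-996) = ((64 - 15*4)/(-36 + 5*4))/(-996) = ((64 - 60)/(-36 + 20))*(-1/996) = (4/(-16))*(-1/996) = -1/16*4*(-1/996) = -¼*(-1/996) = 1/3984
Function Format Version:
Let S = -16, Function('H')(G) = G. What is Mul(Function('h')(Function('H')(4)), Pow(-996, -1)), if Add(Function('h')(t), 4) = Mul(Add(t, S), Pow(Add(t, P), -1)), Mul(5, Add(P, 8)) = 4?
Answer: Rational(1, 3984) ≈ 0.00025100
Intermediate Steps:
P = Rational(-36, 5) (P = Add(-8, Mul(Rational(1, 5), 4)) = Add(-8, Rational(4, 5)) = Rational(-36, 5) ≈ -7.2000)
Function('h')(t) = Add(-4, Mul(Pow(Add(Rational(-36, 5), t), -1), Add(-16, t))) (Function('h')(t) = Add(-4, Mul(Add(t, -16), Pow(Add(t, Rational(-36, 5)), -1))) = Add(-4, Mul(Add(-16, t), Pow(Add(Rational(-36, 5), t), -1))) = Add(-4, Mul(Pow(Add(Rational(-36, 5), t), -1), Add(-16, t))))
Mul(Function('h')(Function('H')(4)), Pow(-996, -1)) = Mul(Mul(Pow(Add(-36, Mul(5, 4)), -1), Add(64, Mul(-15, 4))), Pow(-996, -1)) = Mul(Mul(Pow(Add(-36, 20), -1), Add(64, -60)), Rational(-1, 996)) = Mul(Mul(Pow(-16, -1), 4), Rational(-1, 996)) = Mul(Mul(Rational(-1, 16), 4), Rational(-1, 996)) = Mul(Rational(-1, 4), Rational(-1, 996)) = Rational(1, 3984)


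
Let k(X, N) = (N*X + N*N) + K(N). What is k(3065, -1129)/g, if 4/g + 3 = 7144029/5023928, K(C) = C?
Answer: 1333614873855/1545824 ≈ 8.6272e+5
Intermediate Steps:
k(X, N) = N + N² + N*X (k(X, N) = (N*X + N*N) + N = (N*X + N²) + N = (N² + N*X) + N = N + N² + N*X)
g = -20095712/7927755 (g = 4/(-3 + 7144029/5023928) = 4/(-7927755/5023928) = 4*(-5023928/7927755) = -20095712/7927755 ≈ -2.5349)
k(3065, -1129)/g = (-1129*(1 - 1129 + 3065))/(-20095712/7927755) = -1129*1937*(-7927755/20095712) = -2186873*(-7927755/20095712) = 1333614873855/1545824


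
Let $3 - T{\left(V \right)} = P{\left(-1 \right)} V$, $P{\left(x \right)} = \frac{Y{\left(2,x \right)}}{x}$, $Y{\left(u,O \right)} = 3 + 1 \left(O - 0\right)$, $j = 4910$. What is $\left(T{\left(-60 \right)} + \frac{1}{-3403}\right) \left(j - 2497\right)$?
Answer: $- \frac{960740776}{3403} \approx -2.8232 \cdot 10^{5}$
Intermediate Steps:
$Y{\left(u,O \right)} = 3 + O$ ($Y{\left(u,O \right)} = 3 + 1 \left(O + 0\right) = 3 + 1 O = 3 + O$)
$P{\left(x \right)} = \frac{3 + x}{x}$
$T{\left(V \right)} = 3 + 2 V$ ($T{\left(V \right)} = 3 - \frac{3 - 1}{-1} V = 3 - \left(-1\right) 2 V = 3 - - 2 V = 3 + 2 V$)
$\left(T{\left(-60 \right)} + \frac{1}{-3403}\right) \left(j - 2497\right) = \left(\left(3 + 2 \left(-60\right)\right) + \frac{1}{-3403}\right) \left(4910 - 2497\right) = \left(\left(3 - 120\right) - \frac{1}{3403}\right) 2413 = \left(-117 - \frac{1}{3403}\right) 2413 = \left(- \frac{398152}{3403}\right) 2413 = - \frac{960740776}{3403}$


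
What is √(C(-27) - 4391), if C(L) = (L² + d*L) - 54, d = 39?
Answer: I*√4769 ≈ 69.058*I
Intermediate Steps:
C(L) = -54 + L² + 39*L (C(L) = (L² + 39*L) - 54 = -54 + L² + 39*L)
√(C(-27) - 4391) = √((-54 + (-27)² + 39*(-27)) - 4391) = √((-54 + 729 - 1053) - 4391) = √(-378 - 4391) = √(-4769) = I*√4769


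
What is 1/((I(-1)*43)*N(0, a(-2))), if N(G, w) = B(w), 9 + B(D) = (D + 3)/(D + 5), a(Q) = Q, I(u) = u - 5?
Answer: 1/2236 ≈ 0.00044723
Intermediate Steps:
I(u) = -5 + u
B(D) = -9 + (3 + D)/(5 + D) (B(D) = -9 + (D + 3)/(D + 5) = -9 + (3 + D)/(5 + D))
N(G, w) = 2*(-21 - 4*w)/(5 + w)
1/((I(-1)*43)*N(0, a(-2))) = 1/(((-5 - 1)*43)*(2*(-21 - 4*(-2))/(5 - 2))) = 1/((-6*43)*(2*(-21 + 8)/3)) = 1/(-516*(-13)/3) = 1/(-258*(-26/3)) = 1/2236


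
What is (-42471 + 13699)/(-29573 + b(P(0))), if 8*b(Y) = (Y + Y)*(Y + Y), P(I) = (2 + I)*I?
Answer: 28772/29573 ≈ 0.97291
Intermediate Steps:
P(I) = I*(2 + I)
b(Y) = Y²/2 (b(Y) = ((Y + Y)*(Y + Y))/8 = ((2*Y)*(2*Y))/8 = (4*Y²)/8 = Y²/2)
(-42471 + 13699)/(-29573 + b(P(0))) = (-42471 + 13699)/(-29573 + (0*(2 + 0))²/2) = -28772/(-29573 + (0*2)²/2) = -28772/(-29573 + (½)*0²) = -28772/(-29573 + (½)*0) = -28772/(-29573 + 0) = -28772/(-29573) = -28772*(-1/29573) = 28772/29573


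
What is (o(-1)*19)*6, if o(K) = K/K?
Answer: 114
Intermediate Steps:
o(K) = 1
(o(-1)*19)*6 = (1*19)*6 = 19*6 = 114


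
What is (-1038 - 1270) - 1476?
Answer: -3784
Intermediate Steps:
(-1038 - 1270) - 1476 = -2308 - 1476 = -3784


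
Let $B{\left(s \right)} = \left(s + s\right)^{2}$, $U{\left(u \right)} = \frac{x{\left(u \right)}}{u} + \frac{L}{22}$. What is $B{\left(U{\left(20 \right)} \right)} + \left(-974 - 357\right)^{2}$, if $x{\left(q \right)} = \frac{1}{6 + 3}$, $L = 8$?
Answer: $\frac{1736307470461}{980100} \approx 1.7716 \cdot 10^{6}$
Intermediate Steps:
$x{\left(q \right)} = \frac{1}{9}$
$U{\left(u \right)} = \frac{4}{11} + \frac{1}{9 u}$ ($U{\left(u \right)} = \frac{1}{9 u} + \frac{8}{22} = \frac{1}{9 u} + 8 \cdot \frac{1}{22} = \frac{1}{9 u} + \frac{4}{11} = \frac{4}{11} + \frac{1}{9 u}$)
$B{\left(s \right)} = 4 s^{2}$ ($B{\left(s \right)} = \left(2 s\right)^{2} = 4 s^{2}$)
$B{\left(U{\left(20 \right)} \right)} + \left(-974 - 357\right)^{2} = 4 \left(\frac{11 + 36 \cdot 20}{99 \cdot 20}\right)^{2} + \left(-974 - 357\right)^{2} = 4 \left(\frac{1}{99} \cdot \frac{1}{20} \left(11 + 720\right)\right)^{2} + \left(-1331\right)^{2} = 4 \left(\frac{1}{99} \cdot \frac{1}{20} \cdot 731\right)^{2} + 1771561 = 4 \left(\frac{731}{1980}\right)^{2} + 1771561 = 4 \cdot \frac{534361}{3920400} + 1771561 = \frac{534361}{980100} + 1771561 = \frac{1736307470461}{980100}$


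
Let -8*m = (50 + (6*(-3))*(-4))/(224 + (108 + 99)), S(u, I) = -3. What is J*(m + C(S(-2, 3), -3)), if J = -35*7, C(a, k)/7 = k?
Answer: 8884925/1724 ≈ 5153.7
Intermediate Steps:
C(a, k) = 7*k
m = -61/1724 (m = -(50 + (6*(-3))*(-4))/(8*(224 + (108 + 99))) = -(50 - 18*(-4))/(8*(224 + 207)) = -(50 + 72)/(8*431) = -61/(4*431) = -⅛*122/431 = -61/1724 ≈ -0.035383)
J = -245
J*(m + C(S(-2, 3), -3)) = -245*(-61/1724 + 7*(-3)) = -245*(-61/1724 - 21) = -245*(-36265/1724) = 8884925/1724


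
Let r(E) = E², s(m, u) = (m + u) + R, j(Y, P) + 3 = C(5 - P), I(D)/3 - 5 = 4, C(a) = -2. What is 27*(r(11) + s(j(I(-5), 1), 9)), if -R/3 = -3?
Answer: 3618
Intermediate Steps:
R = 9 (R = -3*(-3) = 9)
I(D) = 27 (I(D) = 15 + 3*4 = 15 + 12 = 27)
j(Y, P) = -5 (j(Y, P) = -3 - 2 = -5)
s(m, u) = 9 + m + u (s(m, u) = (m + u) + 9 = 9 + m + u)
27*(r(11) + s(j(I(-5), 1), 9)) = 27*(11² + (9 - 5 + 9)) = 27*(121 + 13) = 27*134 = 3618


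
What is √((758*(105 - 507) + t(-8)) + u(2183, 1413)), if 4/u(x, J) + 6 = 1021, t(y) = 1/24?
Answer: I*√45205343152410/12180 ≈ 552.01*I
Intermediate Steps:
t(y) = 1/24
u(x, J) = 4/1015 (u(x, J) = 4/(-6 + 1021) = 4/1015)
√((758*(105 - 507) + t(-8)) + u(2183, 1413)) = √((758*(105 - 507) + 1/24) + 4/1015) = √((758*(-402) + 1/24) + 4/1015) = √((-304716 + 1/24) + 4/1015) = √(-7313183/24 + 4/1015) = √(-7422880649/24360) = I*√45205343152410/12180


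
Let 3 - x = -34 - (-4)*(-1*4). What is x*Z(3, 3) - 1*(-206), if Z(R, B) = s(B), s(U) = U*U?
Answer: 683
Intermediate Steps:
s(U) = U²
Z(R, B) = B²
x = 53 (x = 3 - (-34 - (-4)*(-1*4)) = 3 - (-34 - (-4)*(-4)) = 3 - (-34 - 1*16) = 3 - (-34 - 16) = 3 - 1*(-50) = 3 + 50 = 53)
x*Z(3, 3) - 1*(-206) = 53*3² - 1*(-206) = 53*9 + 206 = 477 + 206 = 683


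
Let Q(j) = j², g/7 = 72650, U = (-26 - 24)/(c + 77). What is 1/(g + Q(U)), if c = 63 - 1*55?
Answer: 289/146971050 ≈ 1.9664e-6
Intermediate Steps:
c = 8 (c = 63 - 55 = 8)
U = -10/17 (U = (-26 - 24)/(8 + 77) = -50/85 = -50*1/85 = -10/17 ≈ -0.58823)
g = 508550 (g = 7*72650 = 508550)
1/(g + Q(U)) = 1/(508550 + (-10/17)²) = 1/(508550 + 100/289) = 1/(146971050/289) = 289/146971050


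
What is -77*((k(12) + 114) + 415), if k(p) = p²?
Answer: -51821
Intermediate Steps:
-77*((k(12) + 114) + 415) = -77*((12² + 114) + 415) = -77*((144 + 114) + 415) = -77*(258 + 415) = -77*673 = -51821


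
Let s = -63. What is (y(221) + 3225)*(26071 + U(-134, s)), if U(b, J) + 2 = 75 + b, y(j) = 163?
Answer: 88121880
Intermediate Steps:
U(b, J) = 73 + b (U(b, J) = -2 + (75 + b) = 73 + b)
(y(221) + 3225)*(26071 + U(-134, s)) = (163 + 3225)*(26071 + (73 - 134)) = 3388*(26071 - 61) = 3388*26010 = 88121880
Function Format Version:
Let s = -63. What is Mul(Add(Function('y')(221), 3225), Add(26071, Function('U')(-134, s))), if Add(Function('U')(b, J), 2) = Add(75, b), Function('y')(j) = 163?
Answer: 88121880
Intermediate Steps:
Function('U')(b, J) = Add(73, b) (Function('U')(b, J) = Add(-2, Add(75, b)) = Add(73, b))
Mul(Add(Function('y')(221), 3225), Add(26071, Function('U')(-134, s))) = Mul(Add(163, 3225), Add(26071, Add(73, -134))) = Mul(3388, Add(26071, -61)) = Mul(3388, 26010) = 88121880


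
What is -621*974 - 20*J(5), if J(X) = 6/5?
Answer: -604878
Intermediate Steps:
J(X) = 6/5 (J(X) = 6*(1/5) = 6/5)
-621*974 - 20*J(5) = -621*974 - 20*6/5 = -604854 - 24 = -604878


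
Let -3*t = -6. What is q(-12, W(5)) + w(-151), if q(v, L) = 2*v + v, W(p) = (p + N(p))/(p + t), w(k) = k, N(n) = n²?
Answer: -187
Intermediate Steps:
t = 2 (t = -⅓*(-6) = 2)
W(p) = (p + p²)/(2 + p) (W(p) = (p + p²)/(p + 2) = (p + p²)/(2 + p))
q(v, L) = 3*v
q(-12, W(5)) + w(-151) = 3*(-12) - 151 = -36 - 151 = -187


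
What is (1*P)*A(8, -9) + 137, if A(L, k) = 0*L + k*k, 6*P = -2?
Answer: 110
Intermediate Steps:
P = -1/3 (P = (1/6)*(-2) = -1/3 ≈ -0.33333)
A(L, k) = k**2 (A(L, k) = 0 + k**2 = k**2)
(1*P)*A(8, -9) + 137 = (1*(-1/3))*(-9)**2 + 137 = -1/3*81 + 137 = -27 + 137 = 110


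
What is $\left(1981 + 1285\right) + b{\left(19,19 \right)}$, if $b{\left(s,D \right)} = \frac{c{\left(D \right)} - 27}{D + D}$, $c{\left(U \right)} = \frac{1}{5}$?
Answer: $\frac{310203}{95} \approx 3265.3$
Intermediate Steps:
$c{\left(U \right)} = \frac{1}{5}$
$b{\left(s,D \right)} = - \frac{67}{5 D}$ ($b{\left(s,D \right)} = \frac{\frac{1}{5} - 27}{D + D} = - \frac{134}{5 \cdot 2 D} = - \frac{134 \frac{1}{2 D}}{5} = - \frac{67}{5 D}$)
$\left(1981 + 1285\right) + b{\left(19,19 \right)} = \left(1981 + 1285\right) - \frac{67}{5 \cdot 19} = 3266 - \frac{67}{95} = \frac{310203}{95}$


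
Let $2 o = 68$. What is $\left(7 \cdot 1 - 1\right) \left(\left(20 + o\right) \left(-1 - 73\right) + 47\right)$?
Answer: $-23694$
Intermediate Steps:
$o = 34$ ($o = \frac{1}{2} \cdot 68 = 34$)
$\left(7 \cdot 1 - 1\right) \left(\left(20 + o\right) \left(-1 - 73\right) + 47\right) = \left(7 \cdot 1 - 1\right) \left(\left(20 + 34\right) \left(-1 - 73\right) + 47\right) = \left(7 - 1\right) \left(54 \left(-74\right) + 47\right) = 6 \left(-3996 + 47\right) = 6 \left(-3949\right) = -23694$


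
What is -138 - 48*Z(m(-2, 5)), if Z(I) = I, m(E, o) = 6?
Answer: -426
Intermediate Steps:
-138 - 48*Z(m(-2, 5)) = -138 - 48*6 = -138 - 288 = -426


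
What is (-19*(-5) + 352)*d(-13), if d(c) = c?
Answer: -5811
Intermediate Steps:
(-19*(-5) + 352)*d(-13) = (-19*(-5) + 352)*(-13) = (95 + 352)*(-13) = 447*(-13) = -5811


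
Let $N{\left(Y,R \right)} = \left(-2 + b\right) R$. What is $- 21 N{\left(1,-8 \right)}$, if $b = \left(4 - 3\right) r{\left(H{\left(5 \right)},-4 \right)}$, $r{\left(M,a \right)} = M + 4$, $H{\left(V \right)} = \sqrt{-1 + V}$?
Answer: $672$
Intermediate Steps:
$r{\left(M,a \right)} = 4 + M$
$b = 6$ ($b = \left(4 - 3\right) \left(4 + \sqrt{-1 + 5}\right) = 1 \left(4 + \sqrt{4}\right) = 1 \left(4 + 2\right) = 1 \cdot 6 = 6$)
$N{\left(Y,R \right)} = 4 R$ ($N{\left(Y,R \right)} = \left(-2 + 6\right) R = 4 R$)
$- 21 N{\left(1,-8 \right)} = - 21 \cdot 4 \left(-8\right) = \left(-21\right) \left(-32\right) = 672$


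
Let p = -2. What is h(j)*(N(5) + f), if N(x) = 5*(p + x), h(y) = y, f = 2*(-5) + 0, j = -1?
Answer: -5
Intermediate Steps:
f = -10 (f = -10 + 0 = -10)
N(x) = -10 + 5*x (N(x) = 5*(-2 + x) = -10 + 5*x)
h(j)*(N(5) + f) = -((-10 + 5*5) - 10) = -((-10 + 25) - 10) = -(15 - 10) = -1*5 = -5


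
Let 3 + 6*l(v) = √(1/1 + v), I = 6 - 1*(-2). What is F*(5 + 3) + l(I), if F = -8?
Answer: -64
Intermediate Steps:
I = 8 (I = 6 + 2 = 8)
l(v) = -½ + √(1 + v)/6 (l(v) = -½ + √(1/1 + v)/6 = -½ + √(1 + v)/6)
F*(5 + 3) + l(I) = -8*(5 + 3) + (-½ + √(1 + 8)/6) = -8*8 + (-½ + √9/6) = -64 + (-½ + (⅙)*3) = -64 + (-½ + ½) = -64 + 0 = -64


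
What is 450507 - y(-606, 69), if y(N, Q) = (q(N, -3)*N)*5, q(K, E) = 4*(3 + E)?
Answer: 450507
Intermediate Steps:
q(K, E) = 12 + 4*E
y(N, Q) = 0 (y(N, Q) = ((12 + 4*(-3))*N)*5 = ((12 - 12)*N)*5 = (0*N)*5 = 0*5 = 0)
450507 - y(-606, 69) = 450507 - 1*0 = 450507 + 0 = 450507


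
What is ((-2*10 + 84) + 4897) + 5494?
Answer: 10455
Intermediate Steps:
((-2*10 + 84) + 4897) + 5494 = ((-20 + 84) + 4897) + 5494 = (64 + 4897) + 5494 = 4961 + 5494 = 10455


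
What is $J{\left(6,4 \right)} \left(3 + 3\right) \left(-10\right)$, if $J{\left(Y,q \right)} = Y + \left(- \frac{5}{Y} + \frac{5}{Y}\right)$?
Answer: $-360$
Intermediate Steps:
$J{\left(Y,q \right)} = Y$ ($J{\left(Y,q \right)} = Y + 0 = Y$)
$J{\left(6,4 \right)} \left(3 + 3\right) \left(-10\right) = 6 \left(3 + 3\right) \left(-10\right) = 6 \cdot 6 \left(-10\right) = 36 \left(-10\right) = -360$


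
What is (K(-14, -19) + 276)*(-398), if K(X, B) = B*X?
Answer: -215716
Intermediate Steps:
(K(-14, -19) + 276)*(-398) = (-19*(-14) + 276)*(-398) = (266 + 276)*(-398) = 542*(-398) = -215716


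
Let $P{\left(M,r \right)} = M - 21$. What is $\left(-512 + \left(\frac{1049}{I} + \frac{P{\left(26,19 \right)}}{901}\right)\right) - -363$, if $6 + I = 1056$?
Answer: $- \frac{140011051}{946050} \approx -148.0$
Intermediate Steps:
$I = 1050$ ($I = -6 + 1056 = 1050$)
$P{\left(M,r \right)} = -21 + M$ ($P{\left(M,r \right)} = M - 21 = -21 + M$)
$\left(-512 + \left(\frac{1049}{I} + \frac{P{\left(26,19 \right)}}{901}\right)\right) - -363 = \left(-512 + \left(\frac{1049}{1050} + \frac{-21 + 26}{901}\right)\right) - -363 = \left(-512 + \left(1049 \cdot \frac{1}{1050} + 5 \cdot \frac{1}{901}\right)\right) + 363 = \left(-512 + \left(\frac{1049}{1050} + \frac{5}{901}\right)\right) + 363 = \left(-512 + \frac{950399}{946050}\right) + 363 = - \frac{483427201}{946050} + 363 = - \frac{140011051}{946050}$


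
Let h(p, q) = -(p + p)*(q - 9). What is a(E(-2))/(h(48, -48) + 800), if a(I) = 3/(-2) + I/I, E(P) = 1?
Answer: -1/12544 ≈ -7.9719e-5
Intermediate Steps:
h(p, q) = -2*p*(-9 + q)
a(I) = -½ (a(I) = 3*(-½) + 1 = -3/2 + 1 = -½)
a(E(-2))/(h(48, -48) + 800) = -½/(2*48*(9 - 1*(-48)) + 800) = -½/(2*48*(9 + 48) + 800) = -½/(2*48*57 + 800) = -½/(5472 + 800) = -½/6272 = (1/6272)*(-½) = -1/12544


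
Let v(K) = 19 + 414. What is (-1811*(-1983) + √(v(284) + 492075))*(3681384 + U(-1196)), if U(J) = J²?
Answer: 18357562613400 + 10223600*√123127 ≈ 1.8361e+13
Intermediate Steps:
v(K) = 433
(-1811*(-1983) + √(v(284) + 492075))*(3681384 + U(-1196)) = (-1811*(-1983) + √(433 + 492075))*(3681384 + (-1196)²) = (3591213 + √492508)*(3681384 + 1430416) = (3591213 + 2*√123127)*5111800 = 18357562613400 + 10223600*√123127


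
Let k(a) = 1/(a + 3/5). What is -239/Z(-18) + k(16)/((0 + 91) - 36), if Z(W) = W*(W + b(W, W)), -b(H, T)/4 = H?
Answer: 219179/887436 ≈ 0.24698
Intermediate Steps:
b(H, T) = -4*H
Z(W) = -3*W² (Z(W) = W*(W - 4*W) = W*(-3*W) = -3*W²)
k(a) = 1/(⅗ + a) (k(a) = 1/(a + 3*(⅕)) = 1/(a + ⅗) = 1/(⅗ + a))
-239/Z(-18) + k(16)/((0 + 91) - 36) = -239/((-3*(-18)²)) + (5/(3 + 5*16))/((0 + 91) - 36) = -239/((-3*324)) + (5/(3 + 80))/(91 - 36) = -239/(-972) + (5/83)/55 = -239*(-1/972) + (5*(1/83))*(1/55) = 239/972 + (5/83)*(1/55) = 239/972 + 1/913 = 219179/887436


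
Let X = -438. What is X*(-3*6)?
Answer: 7884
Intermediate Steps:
X*(-3*6) = -(-1314)*6 = -438*(-18) = 7884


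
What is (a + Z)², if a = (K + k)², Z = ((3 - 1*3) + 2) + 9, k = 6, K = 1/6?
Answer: 3115225/1296 ≈ 2403.7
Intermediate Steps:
K = ⅙ (K = 1*(⅙) = ⅙ ≈ 0.16667)
Z = 11 (Z = ((3 - 3) + 2) + 9 = (0 + 2) + 9 = 2 + 9 = 11)
a = 1369/36 (a = (⅙ + 6)² = (37/6)² = 1369/36 ≈ 38.028)
(a + Z)² = (1369/36 + 11)² = (1765/36)² = 3115225/1296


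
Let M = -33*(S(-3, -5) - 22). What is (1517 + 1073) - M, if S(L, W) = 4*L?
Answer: 1468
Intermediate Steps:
M = 1122 (M = -33*(4*(-3) - 22) = -33*(-12 - 22) = -33*(-34) = 1122)
(1517 + 1073) - M = (1517 + 1073) - 1*1122 = 2590 - 1122 = 1468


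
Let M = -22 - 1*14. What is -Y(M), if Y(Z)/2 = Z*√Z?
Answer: 432*I ≈ 432.0*I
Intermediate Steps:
M = -36 (M = -22 - 14 = -36)
Y(Z) = 2*Z^(3/2) (Y(Z) = 2*(Z*√Z) = 2*Z^(3/2))
-Y(M) = -2*(-36)^(3/2) = -2*(-216*I) = -(-432)*I = 432*I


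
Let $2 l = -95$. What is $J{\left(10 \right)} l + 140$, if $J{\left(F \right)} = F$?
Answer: $-335$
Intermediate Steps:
$l = - \frac{95}{2}$ ($l = \frac{1}{2} \left(-95\right) = - \frac{95}{2} \approx -47.5$)
$J{\left(10 \right)} l + 140 = 10 \left(- \frac{95}{2}\right) + 140 = -475 + 140 = -335$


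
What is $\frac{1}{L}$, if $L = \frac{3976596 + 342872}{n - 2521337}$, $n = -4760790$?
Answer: $- \frac{7282127}{4319468} \approx -1.6859$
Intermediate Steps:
$L = - \frac{4319468}{7282127}$ ($L = \frac{3976596 + 342872}{-4760790 - 2521337} = \frac{4319468}{-7282127} = 4319468 \left(- \frac{1}{7282127}\right) = - \frac{4319468}{7282127} \approx -0.59316$)
$\frac{1}{L} = \frac{1}{- \frac{4319468}{7282127}} = - \frac{7282127}{4319468}$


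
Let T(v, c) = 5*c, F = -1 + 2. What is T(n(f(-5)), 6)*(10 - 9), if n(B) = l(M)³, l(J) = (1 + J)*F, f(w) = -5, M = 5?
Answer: 30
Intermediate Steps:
F = 1
l(J) = 1 + J (l(J) = (1 + J)*1 = 1 + J)
n(B) = 216 (n(B) = (1 + 5)³ = 6³ = 216)
T(n(f(-5)), 6)*(10 - 9) = (5*6)*(10 - 9) = 30*1 = 30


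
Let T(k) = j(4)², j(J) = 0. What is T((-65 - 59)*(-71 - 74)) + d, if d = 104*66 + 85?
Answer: 6949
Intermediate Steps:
T(k) = 0 (T(k) = 0² = 0)
d = 6949 (d = 6864 + 85 = 6949)
T((-65 - 59)*(-71 - 74)) + d = 0 + 6949 = 6949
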